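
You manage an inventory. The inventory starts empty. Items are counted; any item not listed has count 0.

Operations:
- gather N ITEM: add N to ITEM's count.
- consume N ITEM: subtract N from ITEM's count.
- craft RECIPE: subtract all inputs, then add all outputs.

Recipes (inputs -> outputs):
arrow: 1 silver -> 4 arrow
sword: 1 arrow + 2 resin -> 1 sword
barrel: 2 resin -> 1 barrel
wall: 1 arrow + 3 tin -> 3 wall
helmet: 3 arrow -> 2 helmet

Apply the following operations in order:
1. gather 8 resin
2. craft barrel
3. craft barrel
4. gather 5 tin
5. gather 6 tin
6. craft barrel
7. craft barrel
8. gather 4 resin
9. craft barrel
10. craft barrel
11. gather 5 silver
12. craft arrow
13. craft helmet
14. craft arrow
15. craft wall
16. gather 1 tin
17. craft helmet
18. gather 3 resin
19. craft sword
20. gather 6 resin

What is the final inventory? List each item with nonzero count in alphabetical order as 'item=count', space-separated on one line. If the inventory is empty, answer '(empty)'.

Answer: barrel=6 helmet=4 resin=7 silver=3 sword=1 tin=9 wall=3

Derivation:
After 1 (gather 8 resin): resin=8
After 2 (craft barrel): barrel=1 resin=6
After 3 (craft barrel): barrel=2 resin=4
After 4 (gather 5 tin): barrel=2 resin=4 tin=5
After 5 (gather 6 tin): barrel=2 resin=4 tin=11
After 6 (craft barrel): barrel=3 resin=2 tin=11
After 7 (craft barrel): barrel=4 tin=11
After 8 (gather 4 resin): barrel=4 resin=4 tin=11
After 9 (craft barrel): barrel=5 resin=2 tin=11
After 10 (craft barrel): barrel=6 tin=11
After 11 (gather 5 silver): barrel=6 silver=5 tin=11
After 12 (craft arrow): arrow=4 barrel=6 silver=4 tin=11
After 13 (craft helmet): arrow=1 barrel=6 helmet=2 silver=4 tin=11
After 14 (craft arrow): arrow=5 barrel=6 helmet=2 silver=3 tin=11
After 15 (craft wall): arrow=4 barrel=6 helmet=2 silver=3 tin=8 wall=3
After 16 (gather 1 tin): arrow=4 barrel=6 helmet=2 silver=3 tin=9 wall=3
After 17 (craft helmet): arrow=1 barrel=6 helmet=4 silver=3 tin=9 wall=3
After 18 (gather 3 resin): arrow=1 barrel=6 helmet=4 resin=3 silver=3 tin=9 wall=3
After 19 (craft sword): barrel=6 helmet=4 resin=1 silver=3 sword=1 tin=9 wall=3
After 20 (gather 6 resin): barrel=6 helmet=4 resin=7 silver=3 sword=1 tin=9 wall=3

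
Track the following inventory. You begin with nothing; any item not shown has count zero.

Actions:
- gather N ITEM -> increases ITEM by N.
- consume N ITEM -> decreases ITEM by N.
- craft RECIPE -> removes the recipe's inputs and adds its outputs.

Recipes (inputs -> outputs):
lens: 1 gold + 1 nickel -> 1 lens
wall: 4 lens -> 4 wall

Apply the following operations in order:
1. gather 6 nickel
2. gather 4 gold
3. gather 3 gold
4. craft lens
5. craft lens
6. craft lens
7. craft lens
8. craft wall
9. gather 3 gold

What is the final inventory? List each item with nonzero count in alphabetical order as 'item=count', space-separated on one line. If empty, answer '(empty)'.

Answer: gold=6 nickel=2 wall=4

Derivation:
After 1 (gather 6 nickel): nickel=6
After 2 (gather 4 gold): gold=4 nickel=6
After 3 (gather 3 gold): gold=7 nickel=6
After 4 (craft lens): gold=6 lens=1 nickel=5
After 5 (craft lens): gold=5 lens=2 nickel=4
After 6 (craft lens): gold=4 lens=3 nickel=3
After 7 (craft lens): gold=3 lens=4 nickel=2
After 8 (craft wall): gold=3 nickel=2 wall=4
After 9 (gather 3 gold): gold=6 nickel=2 wall=4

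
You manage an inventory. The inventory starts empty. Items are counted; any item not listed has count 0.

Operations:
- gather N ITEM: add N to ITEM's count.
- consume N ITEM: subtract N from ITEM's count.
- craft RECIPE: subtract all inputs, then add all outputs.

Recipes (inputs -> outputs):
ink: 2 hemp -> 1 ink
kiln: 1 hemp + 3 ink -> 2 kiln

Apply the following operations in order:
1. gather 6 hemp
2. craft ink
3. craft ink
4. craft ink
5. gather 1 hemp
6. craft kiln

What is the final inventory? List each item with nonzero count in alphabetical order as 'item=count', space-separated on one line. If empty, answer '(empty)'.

Answer: kiln=2

Derivation:
After 1 (gather 6 hemp): hemp=6
After 2 (craft ink): hemp=4 ink=1
After 3 (craft ink): hemp=2 ink=2
After 4 (craft ink): ink=3
After 5 (gather 1 hemp): hemp=1 ink=3
After 6 (craft kiln): kiln=2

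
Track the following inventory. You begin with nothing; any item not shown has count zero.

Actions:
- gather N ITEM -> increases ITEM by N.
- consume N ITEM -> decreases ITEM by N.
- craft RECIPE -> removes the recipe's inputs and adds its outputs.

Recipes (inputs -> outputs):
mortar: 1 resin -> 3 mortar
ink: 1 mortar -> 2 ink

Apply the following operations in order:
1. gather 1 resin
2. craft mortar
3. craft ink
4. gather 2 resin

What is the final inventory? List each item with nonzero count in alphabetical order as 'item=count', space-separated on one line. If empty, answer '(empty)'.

After 1 (gather 1 resin): resin=1
After 2 (craft mortar): mortar=3
After 3 (craft ink): ink=2 mortar=2
After 4 (gather 2 resin): ink=2 mortar=2 resin=2

Answer: ink=2 mortar=2 resin=2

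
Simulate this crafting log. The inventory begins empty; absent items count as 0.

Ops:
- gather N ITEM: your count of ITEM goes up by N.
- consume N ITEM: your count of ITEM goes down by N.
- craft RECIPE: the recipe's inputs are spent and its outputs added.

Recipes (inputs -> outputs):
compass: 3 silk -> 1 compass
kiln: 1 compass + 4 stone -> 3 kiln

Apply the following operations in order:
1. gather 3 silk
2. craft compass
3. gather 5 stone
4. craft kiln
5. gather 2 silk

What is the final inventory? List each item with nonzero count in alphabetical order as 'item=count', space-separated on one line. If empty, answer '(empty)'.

Answer: kiln=3 silk=2 stone=1

Derivation:
After 1 (gather 3 silk): silk=3
After 2 (craft compass): compass=1
After 3 (gather 5 stone): compass=1 stone=5
After 4 (craft kiln): kiln=3 stone=1
After 5 (gather 2 silk): kiln=3 silk=2 stone=1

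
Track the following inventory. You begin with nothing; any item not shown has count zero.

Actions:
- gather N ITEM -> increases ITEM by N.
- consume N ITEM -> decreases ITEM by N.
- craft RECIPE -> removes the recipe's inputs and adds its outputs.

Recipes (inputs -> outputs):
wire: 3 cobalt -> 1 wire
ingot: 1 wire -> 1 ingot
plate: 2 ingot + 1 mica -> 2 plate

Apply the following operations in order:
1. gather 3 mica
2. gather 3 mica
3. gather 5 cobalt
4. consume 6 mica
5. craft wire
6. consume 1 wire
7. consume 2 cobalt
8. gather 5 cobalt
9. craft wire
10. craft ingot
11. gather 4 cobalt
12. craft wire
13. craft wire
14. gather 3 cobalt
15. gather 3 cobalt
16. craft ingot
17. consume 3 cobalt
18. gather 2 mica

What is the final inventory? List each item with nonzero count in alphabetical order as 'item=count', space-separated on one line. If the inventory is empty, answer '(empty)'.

After 1 (gather 3 mica): mica=3
After 2 (gather 3 mica): mica=6
After 3 (gather 5 cobalt): cobalt=5 mica=6
After 4 (consume 6 mica): cobalt=5
After 5 (craft wire): cobalt=2 wire=1
After 6 (consume 1 wire): cobalt=2
After 7 (consume 2 cobalt): (empty)
After 8 (gather 5 cobalt): cobalt=5
After 9 (craft wire): cobalt=2 wire=1
After 10 (craft ingot): cobalt=2 ingot=1
After 11 (gather 4 cobalt): cobalt=6 ingot=1
After 12 (craft wire): cobalt=3 ingot=1 wire=1
After 13 (craft wire): ingot=1 wire=2
After 14 (gather 3 cobalt): cobalt=3 ingot=1 wire=2
After 15 (gather 3 cobalt): cobalt=6 ingot=1 wire=2
After 16 (craft ingot): cobalt=6 ingot=2 wire=1
After 17 (consume 3 cobalt): cobalt=3 ingot=2 wire=1
After 18 (gather 2 mica): cobalt=3 ingot=2 mica=2 wire=1

Answer: cobalt=3 ingot=2 mica=2 wire=1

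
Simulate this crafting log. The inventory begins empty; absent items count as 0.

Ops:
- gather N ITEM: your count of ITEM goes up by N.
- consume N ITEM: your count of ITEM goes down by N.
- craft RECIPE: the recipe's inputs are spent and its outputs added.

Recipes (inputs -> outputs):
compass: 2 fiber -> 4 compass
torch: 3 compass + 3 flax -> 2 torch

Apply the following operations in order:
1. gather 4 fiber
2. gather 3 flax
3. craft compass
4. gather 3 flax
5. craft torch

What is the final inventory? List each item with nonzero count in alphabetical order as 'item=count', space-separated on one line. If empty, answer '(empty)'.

Answer: compass=1 fiber=2 flax=3 torch=2

Derivation:
After 1 (gather 4 fiber): fiber=4
After 2 (gather 3 flax): fiber=4 flax=3
After 3 (craft compass): compass=4 fiber=2 flax=3
After 4 (gather 3 flax): compass=4 fiber=2 flax=6
After 5 (craft torch): compass=1 fiber=2 flax=3 torch=2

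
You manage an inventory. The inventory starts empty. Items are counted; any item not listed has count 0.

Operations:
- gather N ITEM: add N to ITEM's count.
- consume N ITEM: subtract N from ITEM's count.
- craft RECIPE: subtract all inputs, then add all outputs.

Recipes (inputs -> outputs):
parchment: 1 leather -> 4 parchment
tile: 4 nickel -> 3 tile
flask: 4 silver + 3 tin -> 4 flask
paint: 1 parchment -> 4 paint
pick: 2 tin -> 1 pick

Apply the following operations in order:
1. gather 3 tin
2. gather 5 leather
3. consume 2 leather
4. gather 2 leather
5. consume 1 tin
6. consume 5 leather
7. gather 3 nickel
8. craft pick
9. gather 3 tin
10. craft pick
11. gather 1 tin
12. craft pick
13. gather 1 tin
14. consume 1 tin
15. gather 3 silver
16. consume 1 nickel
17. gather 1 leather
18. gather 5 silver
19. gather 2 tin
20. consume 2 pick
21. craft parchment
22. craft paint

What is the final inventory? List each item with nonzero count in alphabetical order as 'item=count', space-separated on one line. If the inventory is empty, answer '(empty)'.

After 1 (gather 3 tin): tin=3
After 2 (gather 5 leather): leather=5 tin=3
After 3 (consume 2 leather): leather=3 tin=3
After 4 (gather 2 leather): leather=5 tin=3
After 5 (consume 1 tin): leather=5 tin=2
After 6 (consume 5 leather): tin=2
After 7 (gather 3 nickel): nickel=3 tin=2
After 8 (craft pick): nickel=3 pick=1
After 9 (gather 3 tin): nickel=3 pick=1 tin=3
After 10 (craft pick): nickel=3 pick=2 tin=1
After 11 (gather 1 tin): nickel=3 pick=2 tin=2
After 12 (craft pick): nickel=3 pick=3
After 13 (gather 1 tin): nickel=3 pick=3 tin=1
After 14 (consume 1 tin): nickel=3 pick=3
After 15 (gather 3 silver): nickel=3 pick=3 silver=3
After 16 (consume 1 nickel): nickel=2 pick=3 silver=3
After 17 (gather 1 leather): leather=1 nickel=2 pick=3 silver=3
After 18 (gather 5 silver): leather=1 nickel=2 pick=3 silver=8
After 19 (gather 2 tin): leather=1 nickel=2 pick=3 silver=8 tin=2
After 20 (consume 2 pick): leather=1 nickel=2 pick=1 silver=8 tin=2
After 21 (craft parchment): nickel=2 parchment=4 pick=1 silver=8 tin=2
After 22 (craft paint): nickel=2 paint=4 parchment=3 pick=1 silver=8 tin=2

Answer: nickel=2 paint=4 parchment=3 pick=1 silver=8 tin=2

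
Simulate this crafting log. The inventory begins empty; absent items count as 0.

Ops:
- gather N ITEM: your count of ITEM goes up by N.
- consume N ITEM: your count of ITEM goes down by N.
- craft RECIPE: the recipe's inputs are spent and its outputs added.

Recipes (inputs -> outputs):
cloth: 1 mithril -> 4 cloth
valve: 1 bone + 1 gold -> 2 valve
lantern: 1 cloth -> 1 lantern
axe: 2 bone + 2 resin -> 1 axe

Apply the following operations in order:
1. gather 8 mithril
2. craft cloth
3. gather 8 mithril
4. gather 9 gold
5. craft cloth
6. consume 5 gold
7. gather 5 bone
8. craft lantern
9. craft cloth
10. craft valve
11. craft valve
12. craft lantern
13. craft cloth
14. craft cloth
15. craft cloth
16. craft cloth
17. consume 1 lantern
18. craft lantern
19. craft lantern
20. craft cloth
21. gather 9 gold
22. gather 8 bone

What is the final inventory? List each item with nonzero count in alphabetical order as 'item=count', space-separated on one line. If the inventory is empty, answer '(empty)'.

Answer: bone=11 cloth=28 gold=11 lantern=3 mithril=8 valve=4

Derivation:
After 1 (gather 8 mithril): mithril=8
After 2 (craft cloth): cloth=4 mithril=7
After 3 (gather 8 mithril): cloth=4 mithril=15
After 4 (gather 9 gold): cloth=4 gold=9 mithril=15
After 5 (craft cloth): cloth=8 gold=9 mithril=14
After 6 (consume 5 gold): cloth=8 gold=4 mithril=14
After 7 (gather 5 bone): bone=5 cloth=8 gold=4 mithril=14
After 8 (craft lantern): bone=5 cloth=7 gold=4 lantern=1 mithril=14
After 9 (craft cloth): bone=5 cloth=11 gold=4 lantern=1 mithril=13
After 10 (craft valve): bone=4 cloth=11 gold=3 lantern=1 mithril=13 valve=2
After 11 (craft valve): bone=3 cloth=11 gold=2 lantern=1 mithril=13 valve=4
After 12 (craft lantern): bone=3 cloth=10 gold=2 lantern=2 mithril=13 valve=4
After 13 (craft cloth): bone=3 cloth=14 gold=2 lantern=2 mithril=12 valve=4
After 14 (craft cloth): bone=3 cloth=18 gold=2 lantern=2 mithril=11 valve=4
After 15 (craft cloth): bone=3 cloth=22 gold=2 lantern=2 mithril=10 valve=4
After 16 (craft cloth): bone=3 cloth=26 gold=2 lantern=2 mithril=9 valve=4
After 17 (consume 1 lantern): bone=3 cloth=26 gold=2 lantern=1 mithril=9 valve=4
After 18 (craft lantern): bone=3 cloth=25 gold=2 lantern=2 mithril=9 valve=4
After 19 (craft lantern): bone=3 cloth=24 gold=2 lantern=3 mithril=9 valve=4
After 20 (craft cloth): bone=3 cloth=28 gold=2 lantern=3 mithril=8 valve=4
After 21 (gather 9 gold): bone=3 cloth=28 gold=11 lantern=3 mithril=8 valve=4
After 22 (gather 8 bone): bone=11 cloth=28 gold=11 lantern=3 mithril=8 valve=4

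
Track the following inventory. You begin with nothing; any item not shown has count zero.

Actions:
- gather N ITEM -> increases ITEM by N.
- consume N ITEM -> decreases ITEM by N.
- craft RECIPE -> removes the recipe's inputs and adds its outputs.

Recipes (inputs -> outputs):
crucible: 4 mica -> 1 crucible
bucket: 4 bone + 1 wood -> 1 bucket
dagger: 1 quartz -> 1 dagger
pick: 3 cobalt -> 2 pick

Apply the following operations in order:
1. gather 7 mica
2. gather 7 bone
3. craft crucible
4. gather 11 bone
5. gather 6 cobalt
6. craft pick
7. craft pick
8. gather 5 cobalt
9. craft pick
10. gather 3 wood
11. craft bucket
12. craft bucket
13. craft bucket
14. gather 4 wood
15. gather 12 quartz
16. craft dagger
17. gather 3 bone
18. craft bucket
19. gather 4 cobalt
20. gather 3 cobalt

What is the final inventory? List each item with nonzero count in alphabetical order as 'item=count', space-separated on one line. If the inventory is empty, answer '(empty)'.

After 1 (gather 7 mica): mica=7
After 2 (gather 7 bone): bone=7 mica=7
After 3 (craft crucible): bone=7 crucible=1 mica=3
After 4 (gather 11 bone): bone=18 crucible=1 mica=3
After 5 (gather 6 cobalt): bone=18 cobalt=6 crucible=1 mica=3
After 6 (craft pick): bone=18 cobalt=3 crucible=1 mica=3 pick=2
After 7 (craft pick): bone=18 crucible=1 mica=3 pick=4
After 8 (gather 5 cobalt): bone=18 cobalt=5 crucible=1 mica=3 pick=4
After 9 (craft pick): bone=18 cobalt=2 crucible=1 mica=3 pick=6
After 10 (gather 3 wood): bone=18 cobalt=2 crucible=1 mica=3 pick=6 wood=3
After 11 (craft bucket): bone=14 bucket=1 cobalt=2 crucible=1 mica=3 pick=6 wood=2
After 12 (craft bucket): bone=10 bucket=2 cobalt=2 crucible=1 mica=3 pick=6 wood=1
After 13 (craft bucket): bone=6 bucket=3 cobalt=2 crucible=1 mica=3 pick=6
After 14 (gather 4 wood): bone=6 bucket=3 cobalt=2 crucible=1 mica=3 pick=6 wood=4
After 15 (gather 12 quartz): bone=6 bucket=3 cobalt=2 crucible=1 mica=3 pick=6 quartz=12 wood=4
After 16 (craft dagger): bone=6 bucket=3 cobalt=2 crucible=1 dagger=1 mica=3 pick=6 quartz=11 wood=4
After 17 (gather 3 bone): bone=9 bucket=3 cobalt=2 crucible=1 dagger=1 mica=3 pick=6 quartz=11 wood=4
After 18 (craft bucket): bone=5 bucket=4 cobalt=2 crucible=1 dagger=1 mica=3 pick=6 quartz=11 wood=3
After 19 (gather 4 cobalt): bone=5 bucket=4 cobalt=6 crucible=1 dagger=1 mica=3 pick=6 quartz=11 wood=3
After 20 (gather 3 cobalt): bone=5 bucket=4 cobalt=9 crucible=1 dagger=1 mica=3 pick=6 quartz=11 wood=3

Answer: bone=5 bucket=4 cobalt=9 crucible=1 dagger=1 mica=3 pick=6 quartz=11 wood=3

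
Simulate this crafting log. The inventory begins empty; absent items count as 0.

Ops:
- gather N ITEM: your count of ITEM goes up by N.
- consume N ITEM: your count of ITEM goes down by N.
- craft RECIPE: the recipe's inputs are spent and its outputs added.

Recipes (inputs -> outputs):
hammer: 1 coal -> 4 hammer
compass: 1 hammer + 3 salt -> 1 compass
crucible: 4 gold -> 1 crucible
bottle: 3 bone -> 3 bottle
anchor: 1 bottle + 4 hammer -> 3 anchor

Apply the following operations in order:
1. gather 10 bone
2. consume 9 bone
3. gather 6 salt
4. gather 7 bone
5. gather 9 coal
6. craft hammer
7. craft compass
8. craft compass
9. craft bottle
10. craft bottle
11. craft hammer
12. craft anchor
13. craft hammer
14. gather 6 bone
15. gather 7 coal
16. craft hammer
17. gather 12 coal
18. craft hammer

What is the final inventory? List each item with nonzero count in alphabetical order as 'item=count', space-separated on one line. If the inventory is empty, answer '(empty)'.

Answer: anchor=3 bone=8 bottle=5 coal=23 compass=2 hammer=14

Derivation:
After 1 (gather 10 bone): bone=10
After 2 (consume 9 bone): bone=1
After 3 (gather 6 salt): bone=1 salt=6
After 4 (gather 7 bone): bone=8 salt=6
After 5 (gather 9 coal): bone=8 coal=9 salt=6
After 6 (craft hammer): bone=8 coal=8 hammer=4 salt=6
After 7 (craft compass): bone=8 coal=8 compass=1 hammer=3 salt=3
After 8 (craft compass): bone=8 coal=8 compass=2 hammer=2
After 9 (craft bottle): bone=5 bottle=3 coal=8 compass=2 hammer=2
After 10 (craft bottle): bone=2 bottle=6 coal=8 compass=2 hammer=2
After 11 (craft hammer): bone=2 bottle=6 coal=7 compass=2 hammer=6
After 12 (craft anchor): anchor=3 bone=2 bottle=5 coal=7 compass=2 hammer=2
After 13 (craft hammer): anchor=3 bone=2 bottle=5 coal=6 compass=2 hammer=6
After 14 (gather 6 bone): anchor=3 bone=8 bottle=5 coal=6 compass=2 hammer=6
After 15 (gather 7 coal): anchor=3 bone=8 bottle=5 coal=13 compass=2 hammer=6
After 16 (craft hammer): anchor=3 bone=8 bottle=5 coal=12 compass=2 hammer=10
After 17 (gather 12 coal): anchor=3 bone=8 bottle=5 coal=24 compass=2 hammer=10
After 18 (craft hammer): anchor=3 bone=8 bottle=5 coal=23 compass=2 hammer=14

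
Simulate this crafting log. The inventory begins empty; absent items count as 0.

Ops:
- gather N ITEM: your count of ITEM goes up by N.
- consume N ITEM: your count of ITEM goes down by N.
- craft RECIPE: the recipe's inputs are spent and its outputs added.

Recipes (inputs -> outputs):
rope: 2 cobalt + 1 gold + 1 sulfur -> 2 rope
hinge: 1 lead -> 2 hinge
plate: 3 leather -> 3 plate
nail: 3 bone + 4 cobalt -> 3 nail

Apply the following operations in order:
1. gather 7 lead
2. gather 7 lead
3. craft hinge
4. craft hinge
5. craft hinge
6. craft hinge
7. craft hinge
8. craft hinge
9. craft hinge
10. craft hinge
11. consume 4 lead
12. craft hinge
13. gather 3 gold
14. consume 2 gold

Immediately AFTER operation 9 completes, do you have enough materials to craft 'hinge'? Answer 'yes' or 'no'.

Answer: yes

Derivation:
After 1 (gather 7 lead): lead=7
After 2 (gather 7 lead): lead=14
After 3 (craft hinge): hinge=2 lead=13
After 4 (craft hinge): hinge=4 lead=12
After 5 (craft hinge): hinge=6 lead=11
After 6 (craft hinge): hinge=8 lead=10
After 7 (craft hinge): hinge=10 lead=9
After 8 (craft hinge): hinge=12 lead=8
After 9 (craft hinge): hinge=14 lead=7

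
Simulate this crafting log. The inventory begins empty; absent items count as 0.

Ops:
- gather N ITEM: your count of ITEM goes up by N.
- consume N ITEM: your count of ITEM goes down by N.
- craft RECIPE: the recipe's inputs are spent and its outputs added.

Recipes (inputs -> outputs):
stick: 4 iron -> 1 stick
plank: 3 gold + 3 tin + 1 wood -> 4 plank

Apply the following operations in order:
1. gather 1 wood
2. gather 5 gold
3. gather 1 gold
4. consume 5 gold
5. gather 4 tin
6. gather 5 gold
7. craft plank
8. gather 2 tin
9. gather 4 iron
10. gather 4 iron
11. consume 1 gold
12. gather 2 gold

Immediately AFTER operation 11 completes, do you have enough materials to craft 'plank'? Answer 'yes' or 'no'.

Answer: no

Derivation:
After 1 (gather 1 wood): wood=1
After 2 (gather 5 gold): gold=5 wood=1
After 3 (gather 1 gold): gold=6 wood=1
After 4 (consume 5 gold): gold=1 wood=1
After 5 (gather 4 tin): gold=1 tin=4 wood=1
After 6 (gather 5 gold): gold=6 tin=4 wood=1
After 7 (craft plank): gold=3 plank=4 tin=1
After 8 (gather 2 tin): gold=3 plank=4 tin=3
After 9 (gather 4 iron): gold=3 iron=4 plank=4 tin=3
After 10 (gather 4 iron): gold=3 iron=8 plank=4 tin=3
After 11 (consume 1 gold): gold=2 iron=8 plank=4 tin=3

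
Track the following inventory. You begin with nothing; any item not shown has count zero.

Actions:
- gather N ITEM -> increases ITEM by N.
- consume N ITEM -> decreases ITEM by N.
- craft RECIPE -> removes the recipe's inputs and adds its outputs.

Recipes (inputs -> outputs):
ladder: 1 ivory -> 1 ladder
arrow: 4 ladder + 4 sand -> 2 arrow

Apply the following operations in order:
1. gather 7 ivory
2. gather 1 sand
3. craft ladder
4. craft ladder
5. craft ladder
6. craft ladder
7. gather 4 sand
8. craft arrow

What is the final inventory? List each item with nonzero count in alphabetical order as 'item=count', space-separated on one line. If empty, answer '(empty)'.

Answer: arrow=2 ivory=3 sand=1

Derivation:
After 1 (gather 7 ivory): ivory=7
After 2 (gather 1 sand): ivory=7 sand=1
After 3 (craft ladder): ivory=6 ladder=1 sand=1
After 4 (craft ladder): ivory=5 ladder=2 sand=1
After 5 (craft ladder): ivory=4 ladder=3 sand=1
After 6 (craft ladder): ivory=3 ladder=4 sand=1
After 7 (gather 4 sand): ivory=3 ladder=4 sand=5
After 8 (craft arrow): arrow=2 ivory=3 sand=1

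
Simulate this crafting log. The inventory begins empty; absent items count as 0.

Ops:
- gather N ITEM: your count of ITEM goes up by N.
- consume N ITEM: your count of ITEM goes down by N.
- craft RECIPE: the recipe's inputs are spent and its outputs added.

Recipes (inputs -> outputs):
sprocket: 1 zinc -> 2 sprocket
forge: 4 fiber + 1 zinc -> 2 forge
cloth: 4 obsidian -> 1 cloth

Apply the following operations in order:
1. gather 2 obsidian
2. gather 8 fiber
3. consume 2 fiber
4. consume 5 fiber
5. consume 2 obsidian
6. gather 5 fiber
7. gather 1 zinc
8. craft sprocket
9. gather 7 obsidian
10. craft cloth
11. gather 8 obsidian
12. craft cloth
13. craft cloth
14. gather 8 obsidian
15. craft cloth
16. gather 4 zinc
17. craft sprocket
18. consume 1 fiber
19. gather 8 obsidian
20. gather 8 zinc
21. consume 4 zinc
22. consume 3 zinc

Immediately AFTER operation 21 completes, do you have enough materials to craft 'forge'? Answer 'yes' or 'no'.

Answer: yes

Derivation:
After 1 (gather 2 obsidian): obsidian=2
After 2 (gather 8 fiber): fiber=8 obsidian=2
After 3 (consume 2 fiber): fiber=6 obsidian=2
After 4 (consume 5 fiber): fiber=1 obsidian=2
After 5 (consume 2 obsidian): fiber=1
After 6 (gather 5 fiber): fiber=6
After 7 (gather 1 zinc): fiber=6 zinc=1
After 8 (craft sprocket): fiber=6 sprocket=2
After 9 (gather 7 obsidian): fiber=6 obsidian=7 sprocket=2
After 10 (craft cloth): cloth=1 fiber=6 obsidian=3 sprocket=2
After 11 (gather 8 obsidian): cloth=1 fiber=6 obsidian=11 sprocket=2
After 12 (craft cloth): cloth=2 fiber=6 obsidian=7 sprocket=2
After 13 (craft cloth): cloth=3 fiber=6 obsidian=3 sprocket=2
After 14 (gather 8 obsidian): cloth=3 fiber=6 obsidian=11 sprocket=2
After 15 (craft cloth): cloth=4 fiber=6 obsidian=7 sprocket=2
After 16 (gather 4 zinc): cloth=4 fiber=6 obsidian=7 sprocket=2 zinc=4
After 17 (craft sprocket): cloth=4 fiber=6 obsidian=7 sprocket=4 zinc=3
After 18 (consume 1 fiber): cloth=4 fiber=5 obsidian=7 sprocket=4 zinc=3
After 19 (gather 8 obsidian): cloth=4 fiber=5 obsidian=15 sprocket=4 zinc=3
After 20 (gather 8 zinc): cloth=4 fiber=5 obsidian=15 sprocket=4 zinc=11
After 21 (consume 4 zinc): cloth=4 fiber=5 obsidian=15 sprocket=4 zinc=7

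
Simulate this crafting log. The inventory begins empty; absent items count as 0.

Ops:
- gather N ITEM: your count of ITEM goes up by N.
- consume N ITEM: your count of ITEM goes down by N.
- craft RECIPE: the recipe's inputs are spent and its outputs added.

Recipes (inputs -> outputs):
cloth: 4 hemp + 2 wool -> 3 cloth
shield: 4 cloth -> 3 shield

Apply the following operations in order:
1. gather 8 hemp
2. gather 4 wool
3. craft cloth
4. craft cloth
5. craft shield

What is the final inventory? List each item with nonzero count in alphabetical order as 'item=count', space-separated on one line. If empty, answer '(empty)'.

After 1 (gather 8 hemp): hemp=8
After 2 (gather 4 wool): hemp=8 wool=4
After 3 (craft cloth): cloth=3 hemp=4 wool=2
After 4 (craft cloth): cloth=6
After 5 (craft shield): cloth=2 shield=3

Answer: cloth=2 shield=3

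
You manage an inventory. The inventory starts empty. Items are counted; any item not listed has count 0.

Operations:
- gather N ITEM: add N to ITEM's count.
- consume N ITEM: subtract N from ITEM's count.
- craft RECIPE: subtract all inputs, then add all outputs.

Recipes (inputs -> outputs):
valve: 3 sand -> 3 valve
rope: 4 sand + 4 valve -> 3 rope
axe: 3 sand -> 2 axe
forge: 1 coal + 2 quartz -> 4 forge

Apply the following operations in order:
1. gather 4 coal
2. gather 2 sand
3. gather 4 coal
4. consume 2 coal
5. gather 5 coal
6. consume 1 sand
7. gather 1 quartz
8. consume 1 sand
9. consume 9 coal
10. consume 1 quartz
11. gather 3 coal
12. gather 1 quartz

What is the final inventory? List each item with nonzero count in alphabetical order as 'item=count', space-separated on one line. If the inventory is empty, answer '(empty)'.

After 1 (gather 4 coal): coal=4
After 2 (gather 2 sand): coal=4 sand=2
After 3 (gather 4 coal): coal=8 sand=2
After 4 (consume 2 coal): coal=6 sand=2
After 5 (gather 5 coal): coal=11 sand=2
After 6 (consume 1 sand): coal=11 sand=1
After 7 (gather 1 quartz): coal=11 quartz=1 sand=1
After 8 (consume 1 sand): coal=11 quartz=1
After 9 (consume 9 coal): coal=2 quartz=1
After 10 (consume 1 quartz): coal=2
After 11 (gather 3 coal): coal=5
After 12 (gather 1 quartz): coal=5 quartz=1

Answer: coal=5 quartz=1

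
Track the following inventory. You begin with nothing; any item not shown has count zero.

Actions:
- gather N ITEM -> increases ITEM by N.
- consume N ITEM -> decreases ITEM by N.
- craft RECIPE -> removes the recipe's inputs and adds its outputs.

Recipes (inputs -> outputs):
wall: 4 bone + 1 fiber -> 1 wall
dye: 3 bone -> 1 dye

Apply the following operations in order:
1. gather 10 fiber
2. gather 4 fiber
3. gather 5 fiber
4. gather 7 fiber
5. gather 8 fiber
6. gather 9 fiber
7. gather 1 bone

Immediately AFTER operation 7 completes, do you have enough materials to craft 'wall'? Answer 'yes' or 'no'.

Answer: no

Derivation:
After 1 (gather 10 fiber): fiber=10
After 2 (gather 4 fiber): fiber=14
After 3 (gather 5 fiber): fiber=19
After 4 (gather 7 fiber): fiber=26
After 5 (gather 8 fiber): fiber=34
After 6 (gather 9 fiber): fiber=43
After 7 (gather 1 bone): bone=1 fiber=43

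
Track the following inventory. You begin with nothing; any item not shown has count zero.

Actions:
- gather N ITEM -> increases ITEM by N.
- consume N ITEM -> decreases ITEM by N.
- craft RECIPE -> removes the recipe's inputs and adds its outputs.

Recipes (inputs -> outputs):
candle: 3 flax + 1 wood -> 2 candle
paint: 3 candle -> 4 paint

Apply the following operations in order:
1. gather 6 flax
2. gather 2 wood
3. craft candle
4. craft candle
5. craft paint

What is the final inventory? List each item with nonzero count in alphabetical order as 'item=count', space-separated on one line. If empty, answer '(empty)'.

Answer: candle=1 paint=4

Derivation:
After 1 (gather 6 flax): flax=6
After 2 (gather 2 wood): flax=6 wood=2
After 3 (craft candle): candle=2 flax=3 wood=1
After 4 (craft candle): candle=4
After 5 (craft paint): candle=1 paint=4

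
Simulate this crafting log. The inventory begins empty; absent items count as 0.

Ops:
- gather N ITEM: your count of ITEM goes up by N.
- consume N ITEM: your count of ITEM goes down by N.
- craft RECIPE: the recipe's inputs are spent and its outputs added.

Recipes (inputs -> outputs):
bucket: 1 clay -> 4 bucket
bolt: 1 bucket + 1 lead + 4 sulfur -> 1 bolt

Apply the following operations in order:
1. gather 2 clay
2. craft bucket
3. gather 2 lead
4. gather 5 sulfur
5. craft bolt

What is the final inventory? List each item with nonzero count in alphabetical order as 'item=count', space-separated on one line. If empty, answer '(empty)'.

After 1 (gather 2 clay): clay=2
After 2 (craft bucket): bucket=4 clay=1
After 3 (gather 2 lead): bucket=4 clay=1 lead=2
After 4 (gather 5 sulfur): bucket=4 clay=1 lead=2 sulfur=5
After 5 (craft bolt): bolt=1 bucket=3 clay=1 lead=1 sulfur=1

Answer: bolt=1 bucket=3 clay=1 lead=1 sulfur=1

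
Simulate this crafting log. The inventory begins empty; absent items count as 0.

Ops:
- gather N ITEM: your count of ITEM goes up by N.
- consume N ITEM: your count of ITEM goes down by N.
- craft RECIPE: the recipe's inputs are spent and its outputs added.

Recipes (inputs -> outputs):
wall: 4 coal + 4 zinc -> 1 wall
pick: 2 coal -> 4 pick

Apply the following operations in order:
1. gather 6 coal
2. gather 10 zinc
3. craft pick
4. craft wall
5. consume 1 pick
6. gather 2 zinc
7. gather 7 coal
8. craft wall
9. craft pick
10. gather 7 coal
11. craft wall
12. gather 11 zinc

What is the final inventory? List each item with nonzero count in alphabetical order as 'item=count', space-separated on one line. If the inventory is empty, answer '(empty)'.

Answer: coal=4 pick=7 wall=3 zinc=11

Derivation:
After 1 (gather 6 coal): coal=6
After 2 (gather 10 zinc): coal=6 zinc=10
After 3 (craft pick): coal=4 pick=4 zinc=10
After 4 (craft wall): pick=4 wall=1 zinc=6
After 5 (consume 1 pick): pick=3 wall=1 zinc=6
After 6 (gather 2 zinc): pick=3 wall=1 zinc=8
After 7 (gather 7 coal): coal=7 pick=3 wall=1 zinc=8
After 8 (craft wall): coal=3 pick=3 wall=2 zinc=4
After 9 (craft pick): coal=1 pick=7 wall=2 zinc=4
After 10 (gather 7 coal): coal=8 pick=7 wall=2 zinc=4
After 11 (craft wall): coal=4 pick=7 wall=3
After 12 (gather 11 zinc): coal=4 pick=7 wall=3 zinc=11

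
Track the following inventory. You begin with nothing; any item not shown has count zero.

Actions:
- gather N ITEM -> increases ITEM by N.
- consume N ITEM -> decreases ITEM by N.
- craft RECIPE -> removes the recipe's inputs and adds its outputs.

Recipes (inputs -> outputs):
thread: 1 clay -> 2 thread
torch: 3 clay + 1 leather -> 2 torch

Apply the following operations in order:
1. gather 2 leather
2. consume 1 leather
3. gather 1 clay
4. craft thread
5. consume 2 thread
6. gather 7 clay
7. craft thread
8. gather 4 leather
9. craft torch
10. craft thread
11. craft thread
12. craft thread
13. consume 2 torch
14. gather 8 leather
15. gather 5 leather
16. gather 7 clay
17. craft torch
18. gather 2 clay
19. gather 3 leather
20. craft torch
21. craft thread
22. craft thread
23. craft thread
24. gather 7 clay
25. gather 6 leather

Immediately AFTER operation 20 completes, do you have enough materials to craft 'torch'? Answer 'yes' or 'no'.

After 1 (gather 2 leather): leather=2
After 2 (consume 1 leather): leather=1
After 3 (gather 1 clay): clay=1 leather=1
After 4 (craft thread): leather=1 thread=2
After 5 (consume 2 thread): leather=1
After 6 (gather 7 clay): clay=7 leather=1
After 7 (craft thread): clay=6 leather=1 thread=2
After 8 (gather 4 leather): clay=6 leather=5 thread=2
After 9 (craft torch): clay=3 leather=4 thread=2 torch=2
After 10 (craft thread): clay=2 leather=4 thread=4 torch=2
After 11 (craft thread): clay=1 leather=4 thread=6 torch=2
After 12 (craft thread): leather=4 thread=8 torch=2
After 13 (consume 2 torch): leather=4 thread=8
After 14 (gather 8 leather): leather=12 thread=8
After 15 (gather 5 leather): leather=17 thread=8
After 16 (gather 7 clay): clay=7 leather=17 thread=8
After 17 (craft torch): clay=4 leather=16 thread=8 torch=2
After 18 (gather 2 clay): clay=6 leather=16 thread=8 torch=2
After 19 (gather 3 leather): clay=6 leather=19 thread=8 torch=2
After 20 (craft torch): clay=3 leather=18 thread=8 torch=4

Answer: yes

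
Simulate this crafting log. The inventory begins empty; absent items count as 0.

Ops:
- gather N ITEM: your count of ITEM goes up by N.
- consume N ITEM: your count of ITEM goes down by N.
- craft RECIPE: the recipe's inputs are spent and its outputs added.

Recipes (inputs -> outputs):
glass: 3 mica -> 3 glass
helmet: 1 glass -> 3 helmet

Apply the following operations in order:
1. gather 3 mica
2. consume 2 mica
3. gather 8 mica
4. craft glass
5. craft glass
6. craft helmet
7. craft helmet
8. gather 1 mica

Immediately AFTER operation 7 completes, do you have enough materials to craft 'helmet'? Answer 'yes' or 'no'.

Answer: yes

Derivation:
After 1 (gather 3 mica): mica=3
After 2 (consume 2 mica): mica=1
After 3 (gather 8 mica): mica=9
After 4 (craft glass): glass=3 mica=6
After 5 (craft glass): glass=6 mica=3
After 6 (craft helmet): glass=5 helmet=3 mica=3
After 7 (craft helmet): glass=4 helmet=6 mica=3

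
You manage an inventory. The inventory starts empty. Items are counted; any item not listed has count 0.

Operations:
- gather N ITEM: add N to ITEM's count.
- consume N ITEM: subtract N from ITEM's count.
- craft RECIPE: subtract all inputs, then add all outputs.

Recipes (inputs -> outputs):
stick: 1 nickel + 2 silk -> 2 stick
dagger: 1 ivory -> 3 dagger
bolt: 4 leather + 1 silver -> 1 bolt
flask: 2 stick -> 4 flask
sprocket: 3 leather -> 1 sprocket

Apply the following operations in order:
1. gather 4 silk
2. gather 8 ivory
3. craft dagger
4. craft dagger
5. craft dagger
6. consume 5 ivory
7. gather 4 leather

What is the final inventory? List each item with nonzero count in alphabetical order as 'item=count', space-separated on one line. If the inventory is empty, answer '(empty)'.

Answer: dagger=9 leather=4 silk=4

Derivation:
After 1 (gather 4 silk): silk=4
After 2 (gather 8 ivory): ivory=8 silk=4
After 3 (craft dagger): dagger=3 ivory=7 silk=4
After 4 (craft dagger): dagger=6 ivory=6 silk=4
After 5 (craft dagger): dagger=9 ivory=5 silk=4
After 6 (consume 5 ivory): dagger=9 silk=4
After 7 (gather 4 leather): dagger=9 leather=4 silk=4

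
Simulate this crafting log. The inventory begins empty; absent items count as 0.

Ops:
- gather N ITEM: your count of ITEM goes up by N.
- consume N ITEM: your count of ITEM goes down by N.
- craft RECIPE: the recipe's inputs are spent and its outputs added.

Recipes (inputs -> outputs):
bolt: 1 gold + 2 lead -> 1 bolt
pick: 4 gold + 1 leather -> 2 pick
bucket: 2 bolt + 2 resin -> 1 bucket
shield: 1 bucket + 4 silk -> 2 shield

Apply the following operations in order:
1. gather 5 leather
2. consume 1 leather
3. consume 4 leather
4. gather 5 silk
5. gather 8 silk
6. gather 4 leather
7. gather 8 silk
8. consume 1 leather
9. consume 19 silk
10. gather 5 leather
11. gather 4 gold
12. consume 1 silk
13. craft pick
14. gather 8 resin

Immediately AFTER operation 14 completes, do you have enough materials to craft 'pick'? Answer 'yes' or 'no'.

Answer: no

Derivation:
After 1 (gather 5 leather): leather=5
After 2 (consume 1 leather): leather=4
After 3 (consume 4 leather): (empty)
After 4 (gather 5 silk): silk=5
After 5 (gather 8 silk): silk=13
After 6 (gather 4 leather): leather=4 silk=13
After 7 (gather 8 silk): leather=4 silk=21
After 8 (consume 1 leather): leather=3 silk=21
After 9 (consume 19 silk): leather=3 silk=2
After 10 (gather 5 leather): leather=8 silk=2
After 11 (gather 4 gold): gold=4 leather=8 silk=2
After 12 (consume 1 silk): gold=4 leather=8 silk=1
After 13 (craft pick): leather=7 pick=2 silk=1
After 14 (gather 8 resin): leather=7 pick=2 resin=8 silk=1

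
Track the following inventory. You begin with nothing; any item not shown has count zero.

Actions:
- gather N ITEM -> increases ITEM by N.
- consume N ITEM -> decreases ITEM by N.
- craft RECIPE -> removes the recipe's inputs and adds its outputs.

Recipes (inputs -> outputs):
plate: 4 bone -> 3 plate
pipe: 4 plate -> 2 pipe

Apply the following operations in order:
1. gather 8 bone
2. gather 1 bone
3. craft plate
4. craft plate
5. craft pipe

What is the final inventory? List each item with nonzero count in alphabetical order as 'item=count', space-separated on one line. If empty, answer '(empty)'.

After 1 (gather 8 bone): bone=8
After 2 (gather 1 bone): bone=9
After 3 (craft plate): bone=5 plate=3
After 4 (craft plate): bone=1 plate=6
After 5 (craft pipe): bone=1 pipe=2 plate=2

Answer: bone=1 pipe=2 plate=2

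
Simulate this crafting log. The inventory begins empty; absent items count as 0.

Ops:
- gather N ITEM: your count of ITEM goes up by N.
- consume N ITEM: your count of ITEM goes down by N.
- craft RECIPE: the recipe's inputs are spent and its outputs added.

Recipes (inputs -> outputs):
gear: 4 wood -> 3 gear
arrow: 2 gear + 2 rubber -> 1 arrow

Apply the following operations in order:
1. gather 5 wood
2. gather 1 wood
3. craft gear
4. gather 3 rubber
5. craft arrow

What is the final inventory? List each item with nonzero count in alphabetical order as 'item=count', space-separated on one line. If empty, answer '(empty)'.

Answer: arrow=1 gear=1 rubber=1 wood=2

Derivation:
After 1 (gather 5 wood): wood=5
After 2 (gather 1 wood): wood=6
After 3 (craft gear): gear=3 wood=2
After 4 (gather 3 rubber): gear=3 rubber=3 wood=2
After 5 (craft arrow): arrow=1 gear=1 rubber=1 wood=2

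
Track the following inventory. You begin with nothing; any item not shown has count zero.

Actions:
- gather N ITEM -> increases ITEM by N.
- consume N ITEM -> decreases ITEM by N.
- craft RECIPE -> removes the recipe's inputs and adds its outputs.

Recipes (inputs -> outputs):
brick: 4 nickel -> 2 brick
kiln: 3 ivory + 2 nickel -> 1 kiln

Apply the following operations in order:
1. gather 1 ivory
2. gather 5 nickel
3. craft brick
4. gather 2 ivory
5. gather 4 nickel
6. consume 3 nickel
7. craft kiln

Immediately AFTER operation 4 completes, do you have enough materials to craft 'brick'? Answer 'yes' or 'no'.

After 1 (gather 1 ivory): ivory=1
After 2 (gather 5 nickel): ivory=1 nickel=5
After 3 (craft brick): brick=2 ivory=1 nickel=1
After 4 (gather 2 ivory): brick=2 ivory=3 nickel=1

Answer: no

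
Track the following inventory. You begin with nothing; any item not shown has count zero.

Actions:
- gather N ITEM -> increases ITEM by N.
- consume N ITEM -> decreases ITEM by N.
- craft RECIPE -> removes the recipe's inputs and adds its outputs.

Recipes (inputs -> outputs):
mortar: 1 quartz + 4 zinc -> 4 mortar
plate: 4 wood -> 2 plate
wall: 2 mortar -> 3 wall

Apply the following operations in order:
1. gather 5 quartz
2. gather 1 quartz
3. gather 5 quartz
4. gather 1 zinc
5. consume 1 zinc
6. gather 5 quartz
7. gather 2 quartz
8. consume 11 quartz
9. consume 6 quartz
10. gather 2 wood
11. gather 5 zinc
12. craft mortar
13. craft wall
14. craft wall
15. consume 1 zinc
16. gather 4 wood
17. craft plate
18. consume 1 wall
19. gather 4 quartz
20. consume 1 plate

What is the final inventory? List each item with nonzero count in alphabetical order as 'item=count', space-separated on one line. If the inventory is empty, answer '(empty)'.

After 1 (gather 5 quartz): quartz=5
After 2 (gather 1 quartz): quartz=6
After 3 (gather 5 quartz): quartz=11
After 4 (gather 1 zinc): quartz=11 zinc=1
After 5 (consume 1 zinc): quartz=11
After 6 (gather 5 quartz): quartz=16
After 7 (gather 2 quartz): quartz=18
After 8 (consume 11 quartz): quartz=7
After 9 (consume 6 quartz): quartz=1
After 10 (gather 2 wood): quartz=1 wood=2
After 11 (gather 5 zinc): quartz=1 wood=2 zinc=5
After 12 (craft mortar): mortar=4 wood=2 zinc=1
After 13 (craft wall): mortar=2 wall=3 wood=2 zinc=1
After 14 (craft wall): wall=6 wood=2 zinc=1
After 15 (consume 1 zinc): wall=6 wood=2
After 16 (gather 4 wood): wall=6 wood=6
After 17 (craft plate): plate=2 wall=6 wood=2
After 18 (consume 1 wall): plate=2 wall=5 wood=2
After 19 (gather 4 quartz): plate=2 quartz=4 wall=5 wood=2
After 20 (consume 1 plate): plate=1 quartz=4 wall=5 wood=2

Answer: plate=1 quartz=4 wall=5 wood=2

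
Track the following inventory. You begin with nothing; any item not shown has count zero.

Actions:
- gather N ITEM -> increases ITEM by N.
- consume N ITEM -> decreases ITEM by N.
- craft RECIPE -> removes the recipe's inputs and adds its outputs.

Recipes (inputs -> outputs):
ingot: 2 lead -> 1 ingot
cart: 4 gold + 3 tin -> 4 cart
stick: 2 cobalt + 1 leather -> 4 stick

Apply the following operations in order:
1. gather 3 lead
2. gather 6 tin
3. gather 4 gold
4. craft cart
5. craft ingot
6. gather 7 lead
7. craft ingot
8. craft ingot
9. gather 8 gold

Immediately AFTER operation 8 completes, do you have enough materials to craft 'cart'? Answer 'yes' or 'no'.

After 1 (gather 3 lead): lead=3
After 2 (gather 6 tin): lead=3 tin=6
After 3 (gather 4 gold): gold=4 lead=3 tin=6
After 4 (craft cart): cart=4 lead=3 tin=3
After 5 (craft ingot): cart=4 ingot=1 lead=1 tin=3
After 6 (gather 7 lead): cart=4 ingot=1 lead=8 tin=3
After 7 (craft ingot): cart=4 ingot=2 lead=6 tin=3
After 8 (craft ingot): cart=4 ingot=3 lead=4 tin=3

Answer: no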